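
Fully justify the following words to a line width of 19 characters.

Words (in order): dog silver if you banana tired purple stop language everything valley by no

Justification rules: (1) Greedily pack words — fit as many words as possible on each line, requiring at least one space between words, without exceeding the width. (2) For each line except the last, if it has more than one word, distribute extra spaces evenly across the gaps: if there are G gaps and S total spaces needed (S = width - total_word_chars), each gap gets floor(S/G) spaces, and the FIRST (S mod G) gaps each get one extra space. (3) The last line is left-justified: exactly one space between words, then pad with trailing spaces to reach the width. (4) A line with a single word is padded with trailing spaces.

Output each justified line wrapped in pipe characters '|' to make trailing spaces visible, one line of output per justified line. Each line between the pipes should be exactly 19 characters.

Answer: |dog  silver  if you|
|banana tired purple|
|stop       language|
|everything   valley|
|by no              |

Derivation:
Line 1: ['dog', 'silver', 'if', 'you'] (min_width=17, slack=2)
Line 2: ['banana', 'tired', 'purple'] (min_width=19, slack=0)
Line 3: ['stop', 'language'] (min_width=13, slack=6)
Line 4: ['everything', 'valley'] (min_width=17, slack=2)
Line 5: ['by', 'no'] (min_width=5, slack=14)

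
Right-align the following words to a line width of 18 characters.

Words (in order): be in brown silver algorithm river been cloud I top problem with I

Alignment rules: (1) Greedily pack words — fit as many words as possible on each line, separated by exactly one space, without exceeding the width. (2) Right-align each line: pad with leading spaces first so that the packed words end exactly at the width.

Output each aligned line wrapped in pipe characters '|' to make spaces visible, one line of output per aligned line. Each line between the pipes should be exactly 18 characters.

Line 1: ['be', 'in', 'brown', 'silver'] (min_width=18, slack=0)
Line 2: ['algorithm', 'river'] (min_width=15, slack=3)
Line 3: ['been', 'cloud', 'I', 'top'] (min_width=16, slack=2)
Line 4: ['problem', 'with', 'I'] (min_width=14, slack=4)

Answer: |be in brown silver|
|   algorithm river|
|  been cloud I top|
|    problem with I|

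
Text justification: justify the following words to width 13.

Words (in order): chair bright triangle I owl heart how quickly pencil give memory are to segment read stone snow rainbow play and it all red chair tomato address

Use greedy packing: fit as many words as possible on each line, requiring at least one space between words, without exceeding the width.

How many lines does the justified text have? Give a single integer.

Answer: 13

Derivation:
Line 1: ['chair', 'bright'] (min_width=12, slack=1)
Line 2: ['triangle', 'I'] (min_width=10, slack=3)
Line 3: ['owl', 'heart', 'how'] (min_width=13, slack=0)
Line 4: ['quickly'] (min_width=7, slack=6)
Line 5: ['pencil', 'give'] (min_width=11, slack=2)
Line 6: ['memory', 'are', 'to'] (min_width=13, slack=0)
Line 7: ['segment', 'read'] (min_width=12, slack=1)
Line 8: ['stone', 'snow'] (min_width=10, slack=3)
Line 9: ['rainbow', 'play'] (min_width=12, slack=1)
Line 10: ['and', 'it', 'all'] (min_width=10, slack=3)
Line 11: ['red', 'chair'] (min_width=9, slack=4)
Line 12: ['tomato'] (min_width=6, slack=7)
Line 13: ['address'] (min_width=7, slack=6)
Total lines: 13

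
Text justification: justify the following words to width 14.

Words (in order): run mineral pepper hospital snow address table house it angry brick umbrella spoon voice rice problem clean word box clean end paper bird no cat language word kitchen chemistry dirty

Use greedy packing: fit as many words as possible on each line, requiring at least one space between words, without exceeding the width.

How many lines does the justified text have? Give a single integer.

Answer: 15

Derivation:
Line 1: ['run', 'mineral'] (min_width=11, slack=3)
Line 2: ['pepper'] (min_width=6, slack=8)
Line 3: ['hospital', 'snow'] (min_width=13, slack=1)
Line 4: ['address', 'table'] (min_width=13, slack=1)
Line 5: ['house', 'it', 'angry'] (min_width=14, slack=0)
Line 6: ['brick', 'umbrella'] (min_width=14, slack=0)
Line 7: ['spoon', 'voice'] (min_width=11, slack=3)
Line 8: ['rice', 'problem'] (min_width=12, slack=2)
Line 9: ['clean', 'word', 'box'] (min_width=14, slack=0)
Line 10: ['clean', 'end'] (min_width=9, slack=5)
Line 11: ['paper', 'bird', 'no'] (min_width=13, slack=1)
Line 12: ['cat', 'language'] (min_width=12, slack=2)
Line 13: ['word', 'kitchen'] (min_width=12, slack=2)
Line 14: ['chemistry'] (min_width=9, slack=5)
Line 15: ['dirty'] (min_width=5, slack=9)
Total lines: 15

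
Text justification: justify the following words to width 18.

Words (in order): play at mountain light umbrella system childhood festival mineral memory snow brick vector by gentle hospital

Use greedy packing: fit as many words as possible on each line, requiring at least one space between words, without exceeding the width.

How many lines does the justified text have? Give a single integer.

Answer: 7

Derivation:
Line 1: ['play', 'at', 'mountain'] (min_width=16, slack=2)
Line 2: ['light', 'umbrella'] (min_width=14, slack=4)
Line 3: ['system', 'childhood'] (min_width=16, slack=2)
Line 4: ['festival', 'mineral'] (min_width=16, slack=2)
Line 5: ['memory', 'snow', 'brick'] (min_width=17, slack=1)
Line 6: ['vector', 'by', 'gentle'] (min_width=16, slack=2)
Line 7: ['hospital'] (min_width=8, slack=10)
Total lines: 7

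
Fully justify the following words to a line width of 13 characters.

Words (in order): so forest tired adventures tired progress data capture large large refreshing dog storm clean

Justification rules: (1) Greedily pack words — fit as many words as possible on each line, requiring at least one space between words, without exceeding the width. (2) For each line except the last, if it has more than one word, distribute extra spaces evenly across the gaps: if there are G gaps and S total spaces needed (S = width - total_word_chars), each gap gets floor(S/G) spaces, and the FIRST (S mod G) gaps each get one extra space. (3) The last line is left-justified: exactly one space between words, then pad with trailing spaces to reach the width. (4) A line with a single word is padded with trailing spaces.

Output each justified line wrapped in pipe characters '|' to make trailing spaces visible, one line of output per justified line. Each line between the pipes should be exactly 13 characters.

Answer: |so     forest|
|tired        |
|adventures   |
|tired        |
|progress data|
|capture large|
|large        |
|refreshing   |
|dog     storm|
|clean        |

Derivation:
Line 1: ['so', 'forest'] (min_width=9, slack=4)
Line 2: ['tired'] (min_width=5, slack=8)
Line 3: ['adventures'] (min_width=10, slack=3)
Line 4: ['tired'] (min_width=5, slack=8)
Line 5: ['progress', 'data'] (min_width=13, slack=0)
Line 6: ['capture', 'large'] (min_width=13, slack=0)
Line 7: ['large'] (min_width=5, slack=8)
Line 8: ['refreshing'] (min_width=10, slack=3)
Line 9: ['dog', 'storm'] (min_width=9, slack=4)
Line 10: ['clean'] (min_width=5, slack=8)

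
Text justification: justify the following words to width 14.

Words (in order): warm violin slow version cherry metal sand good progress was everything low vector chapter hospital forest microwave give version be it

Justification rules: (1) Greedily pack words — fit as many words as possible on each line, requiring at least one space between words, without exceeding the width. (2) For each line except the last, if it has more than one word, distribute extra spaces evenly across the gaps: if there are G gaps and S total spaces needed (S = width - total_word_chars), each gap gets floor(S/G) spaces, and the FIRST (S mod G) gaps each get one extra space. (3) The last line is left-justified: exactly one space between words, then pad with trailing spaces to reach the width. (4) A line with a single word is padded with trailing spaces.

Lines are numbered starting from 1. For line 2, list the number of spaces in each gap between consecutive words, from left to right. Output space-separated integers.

Answer: 3

Derivation:
Line 1: ['warm', 'violin'] (min_width=11, slack=3)
Line 2: ['slow', 'version'] (min_width=12, slack=2)
Line 3: ['cherry', 'metal'] (min_width=12, slack=2)
Line 4: ['sand', 'good'] (min_width=9, slack=5)
Line 5: ['progress', 'was'] (min_width=12, slack=2)
Line 6: ['everything', 'low'] (min_width=14, slack=0)
Line 7: ['vector', 'chapter'] (min_width=14, slack=0)
Line 8: ['hospital'] (min_width=8, slack=6)
Line 9: ['forest'] (min_width=6, slack=8)
Line 10: ['microwave', 'give'] (min_width=14, slack=0)
Line 11: ['version', 'be', 'it'] (min_width=13, slack=1)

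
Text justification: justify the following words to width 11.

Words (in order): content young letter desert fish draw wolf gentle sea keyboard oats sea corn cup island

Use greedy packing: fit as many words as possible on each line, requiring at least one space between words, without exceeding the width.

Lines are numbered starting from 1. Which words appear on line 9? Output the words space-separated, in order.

Answer: corn cup

Derivation:
Line 1: ['content'] (min_width=7, slack=4)
Line 2: ['young'] (min_width=5, slack=6)
Line 3: ['letter'] (min_width=6, slack=5)
Line 4: ['desert', 'fish'] (min_width=11, slack=0)
Line 5: ['draw', 'wolf'] (min_width=9, slack=2)
Line 6: ['gentle', 'sea'] (min_width=10, slack=1)
Line 7: ['keyboard'] (min_width=8, slack=3)
Line 8: ['oats', 'sea'] (min_width=8, slack=3)
Line 9: ['corn', 'cup'] (min_width=8, slack=3)
Line 10: ['island'] (min_width=6, slack=5)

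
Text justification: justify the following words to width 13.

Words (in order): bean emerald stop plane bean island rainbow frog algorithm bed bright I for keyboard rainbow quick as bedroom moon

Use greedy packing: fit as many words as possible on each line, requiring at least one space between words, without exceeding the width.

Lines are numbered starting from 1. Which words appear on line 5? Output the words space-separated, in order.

Answer: algorithm bed

Derivation:
Line 1: ['bean', 'emerald'] (min_width=12, slack=1)
Line 2: ['stop', 'plane'] (min_width=10, slack=3)
Line 3: ['bean', 'island'] (min_width=11, slack=2)
Line 4: ['rainbow', 'frog'] (min_width=12, slack=1)
Line 5: ['algorithm', 'bed'] (min_width=13, slack=0)
Line 6: ['bright', 'I', 'for'] (min_width=12, slack=1)
Line 7: ['keyboard'] (min_width=8, slack=5)
Line 8: ['rainbow', 'quick'] (min_width=13, slack=0)
Line 9: ['as', 'bedroom'] (min_width=10, slack=3)
Line 10: ['moon'] (min_width=4, slack=9)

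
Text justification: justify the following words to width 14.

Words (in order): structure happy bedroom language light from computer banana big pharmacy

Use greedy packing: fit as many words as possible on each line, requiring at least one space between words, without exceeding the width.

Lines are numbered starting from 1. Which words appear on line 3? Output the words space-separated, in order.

Answer: language light

Derivation:
Line 1: ['structure'] (min_width=9, slack=5)
Line 2: ['happy', 'bedroom'] (min_width=13, slack=1)
Line 3: ['language', 'light'] (min_width=14, slack=0)
Line 4: ['from', 'computer'] (min_width=13, slack=1)
Line 5: ['banana', 'big'] (min_width=10, slack=4)
Line 6: ['pharmacy'] (min_width=8, slack=6)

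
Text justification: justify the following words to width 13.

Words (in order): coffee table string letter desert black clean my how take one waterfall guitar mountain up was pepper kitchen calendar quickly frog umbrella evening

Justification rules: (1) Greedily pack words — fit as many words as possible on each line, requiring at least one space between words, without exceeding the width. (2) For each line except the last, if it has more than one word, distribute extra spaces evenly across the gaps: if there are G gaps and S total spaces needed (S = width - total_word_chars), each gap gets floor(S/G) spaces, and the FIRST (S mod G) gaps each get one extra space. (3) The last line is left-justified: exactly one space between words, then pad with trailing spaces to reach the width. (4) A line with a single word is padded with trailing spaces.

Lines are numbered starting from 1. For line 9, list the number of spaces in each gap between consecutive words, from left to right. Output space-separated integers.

Answer: 4

Derivation:
Line 1: ['coffee', 'table'] (min_width=12, slack=1)
Line 2: ['string', 'letter'] (min_width=13, slack=0)
Line 3: ['desert', 'black'] (min_width=12, slack=1)
Line 4: ['clean', 'my', 'how'] (min_width=12, slack=1)
Line 5: ['take', 'one'] (min_width=8, slack=5)
Line 6: ['waterfall'] (min_width=9, slack=4)
Line 7: ['guitar'] (min_width=6, slack=7)
Line 8: ['mountain', 'up'] (min_width=11, slack=2)
Line 9: ['was', 'pepper'] (min_width=10, slack=3)
Line 10: ['kitchen'] (min_width=7, slack=6)
Line 11: ['calendar'] (min_width=8, slack=5)
Line 12: ['quickly', 'frog'] (min_width=12, slack=1)
Line 13: ['umbrella'] (min_width=8, slack=5)
Line 14: ['evening'] (min_width=7, slack=6)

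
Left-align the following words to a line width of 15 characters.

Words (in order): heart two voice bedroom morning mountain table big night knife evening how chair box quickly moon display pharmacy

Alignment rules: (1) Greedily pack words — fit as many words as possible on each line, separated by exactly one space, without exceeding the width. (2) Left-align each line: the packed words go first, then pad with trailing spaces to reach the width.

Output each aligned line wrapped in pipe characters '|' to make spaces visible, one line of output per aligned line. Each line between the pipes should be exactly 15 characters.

Line 1: ['heart', 'two', 'voice'] (min_width=15, slack=0)
Line 2: ['bedroom', 'morning'] (min_width=15, slack=0)
Line 3: ['mountain', 'table'] (min_width=14, slack=1)
Line 4: ['big', 'night', 'knife'] (min_width=15, slack=0)
Line 5: ['evening', 'how'] (min_width=11, slack=4)
Line 6: ['chair', 'box'] (min_width=9, slack=6)
Line 7: ['quickly', 'moon'] (min_width=12, slack=3)
Line 8: ['display'] (min_width=7, slack=8)
Line 9: ['pharmacy'] (min_width=8, slack=7)

Answer: |heart two voice|
|bedroom morning|
|mountain table |
|big night knife|
|evening how    |
|chair box      |
|quickly moon   |
|display        |
|pharmacy       |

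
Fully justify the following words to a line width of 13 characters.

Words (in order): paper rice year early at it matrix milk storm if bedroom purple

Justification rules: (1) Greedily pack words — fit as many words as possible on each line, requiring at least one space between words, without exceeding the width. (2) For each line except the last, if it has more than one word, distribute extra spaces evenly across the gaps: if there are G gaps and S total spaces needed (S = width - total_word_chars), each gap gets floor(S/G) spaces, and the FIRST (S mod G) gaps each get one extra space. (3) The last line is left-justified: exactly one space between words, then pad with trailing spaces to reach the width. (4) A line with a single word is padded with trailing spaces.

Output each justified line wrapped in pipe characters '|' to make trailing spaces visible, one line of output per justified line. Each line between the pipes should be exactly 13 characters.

Line 1: ['paper', 'rice'] (min_width=10, slack=3)
Line 2: ['year', 'early', 'at'] (min_width=13, slack=0)
Line 3: ['it', 'matrix'] (min_width=9, slack=4)
Line 4: ['milk', 'storm', 'if'] (min_width=13, slack=0)
Line 5: ['bedroom'] (min_width=7, slack=6)
Line 6: ['purple'] (min_width=6, slack=7)

Answer: |paper    rice|
|year early at|
|it     matrix|
|milk storm if|
|bedroom      |
|purple       |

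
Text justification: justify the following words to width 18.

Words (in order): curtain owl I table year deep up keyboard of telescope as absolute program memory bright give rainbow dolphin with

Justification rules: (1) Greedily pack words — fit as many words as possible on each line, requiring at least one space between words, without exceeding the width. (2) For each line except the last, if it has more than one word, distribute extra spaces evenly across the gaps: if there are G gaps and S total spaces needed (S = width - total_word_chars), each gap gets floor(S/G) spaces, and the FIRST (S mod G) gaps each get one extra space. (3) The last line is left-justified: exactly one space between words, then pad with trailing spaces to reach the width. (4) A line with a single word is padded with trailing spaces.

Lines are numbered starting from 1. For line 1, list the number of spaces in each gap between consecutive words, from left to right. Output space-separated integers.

Answer: 4 3

Derivation:
Line 1: ['curtain', 'owl', 'I'] (min_width=13, slack=5)
Line 2: ['table', 'year', 'deep', 'up'] (min_width=18, slack=0)
Line 3: ['keyboard', 'of'] (min_width=11, slack=7)
Line 4: ['telescope', 'as'] (min_width=12, slack=6)
Line 5: ['absolute', 'program'] (min_width=16, slack=2)
Line 6: ['memory', 'bright', 'give'] (min_width=18, slack=0)
Line 7: ['rainbow', 'dolphin'] (min_width=15, slack=3)
Line 8: ['with'] (min_width=4, slack=14)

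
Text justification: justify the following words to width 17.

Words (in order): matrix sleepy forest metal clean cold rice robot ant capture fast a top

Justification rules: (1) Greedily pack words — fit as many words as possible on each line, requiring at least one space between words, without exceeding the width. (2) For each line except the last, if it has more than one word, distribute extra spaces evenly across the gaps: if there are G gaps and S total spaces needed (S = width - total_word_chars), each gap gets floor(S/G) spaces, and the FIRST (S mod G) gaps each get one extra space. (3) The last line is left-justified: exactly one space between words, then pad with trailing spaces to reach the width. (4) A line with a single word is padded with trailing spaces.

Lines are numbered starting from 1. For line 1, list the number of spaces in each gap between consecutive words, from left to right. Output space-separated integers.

Line 1: ['matrix', 'sleepy'] (min_width=13, slack=4)
Line 2: ['forest', 'metal'] (min_width=12, slack=5)
Line 3: ['clean', 'cold', 'rice'] (min_width=15, slack=2)
Line 4: ['robot', 'ant', 'capture'] (min_width=17, slack=0)
Line 5: ['fast', 'a', 'top'] (min_width=10, slack=7)

Answer: 5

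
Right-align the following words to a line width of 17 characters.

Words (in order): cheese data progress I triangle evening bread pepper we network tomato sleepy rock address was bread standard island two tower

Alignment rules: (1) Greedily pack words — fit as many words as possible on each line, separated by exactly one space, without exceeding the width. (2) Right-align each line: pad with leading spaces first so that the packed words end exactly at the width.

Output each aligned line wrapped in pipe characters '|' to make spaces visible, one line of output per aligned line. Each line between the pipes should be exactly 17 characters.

Answer: |      cheese data|
|       progress I|
| triangle evening|
|  bread pepper we|
|   network tomato|
|      sleepy rock|
|address was bread|
|  standard island|
|        two tower|

Derivation:
Line 1: ['cheese', 'data'] (min_width=11, slack=6)
Line 2: ['progress', 'I'] (min_width=10, slack=7)
Line 3: ['triangle', 'evening'] (min_width=16, slack=1)
Line 4: ['bread', 'pepper', 'we'] (min_width=15, slack=2)
Line 5: ['network', 'tomato'] (min_width=14, slack=3)
Line 6: ['sleepy', 'rock'] (min_width=11, slack=6)
Line 7: ['address', 'was', 'bread'] (min_width=17, slack=0)
Line 8: ['standard', 'island'] (min_width=15, slack=2)
Line 9: ['two', 'tower'] (min_width=9, slack=8)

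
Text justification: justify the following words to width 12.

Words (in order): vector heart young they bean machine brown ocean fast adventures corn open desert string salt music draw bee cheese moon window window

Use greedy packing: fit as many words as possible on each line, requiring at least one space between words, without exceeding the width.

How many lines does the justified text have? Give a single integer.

Answer: 13

Derivation:
Line 1: ['vector', 'heart'] (min_width=12, slack=0)
Line 2: ['young', 'they'] (min_width=10, slack=2)
Line 3: ['bean', 'machine'] (min_width=12, slack=0)
Line 4: ['brown', 'ocean'] (min_width=11, slack=1)
Line 5: ['fast'] (min_width=4, slack=8)
Line 6: ['adventures'] (min_width=10, slack=2)
Line 7: ['corn', 'open'] (min_width=9, slack=3)
Line 8: ['desert'] (min_width=6, slack=6)
Line 9: ['string', 'salt'] (min_width=11, slack=1)
Line 10: ['music', 'draw'] (min_width=10, slack=2)
Line 11: ['bee', 'cheese'] (min_width=10, slack=2)
Line 12: ['moon', 'window'] (min_width=11, slack=1)
Line 13: ['window'] (min_width=6, slack=6)
Total lines: 13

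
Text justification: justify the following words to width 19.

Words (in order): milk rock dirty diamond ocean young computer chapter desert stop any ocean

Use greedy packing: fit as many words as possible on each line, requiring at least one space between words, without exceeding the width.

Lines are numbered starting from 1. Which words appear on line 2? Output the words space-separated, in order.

Answer: diamond ocean young

Derivation:
Line 1: ['milk', 'rock', 'dirty'] (min_width=15, slack=4)
Line 2: ['diamond', 'ocean', 'young'] (min_width=19, slack=0)
Line 3: ['computer', 'chapter'] (min_width=16, slack=3)
Line 4: ['desert', 'stop', 'any'] (min_width=15, slack=4)
Line 5: ['ocean'] (min_width=5, slack=14)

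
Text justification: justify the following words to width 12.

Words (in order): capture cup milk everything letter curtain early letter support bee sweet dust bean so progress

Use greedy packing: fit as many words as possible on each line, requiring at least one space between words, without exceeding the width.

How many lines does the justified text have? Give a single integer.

Answer: 10

Derivation:
Line 1: ['capture', 'cup'] (min_width=11, slack=1)
Line 2: ['milk'] (min_width=4, slack=8)
Line 3: ['everything'] (min_width=10, slack=2)
Line 4: ['letter'] (min_width=6, slack=6)
Line 5: ['curtain'] (min_width=7, slack=5)
Line 6: ['early', 'letter'] (min_width=12, slack=0)
Line 7: ['support', 'bee'] (min_width=11, slack=1)
Line 8: ['sweet', 'dust'] (min_width=10, slack=2)
Line 9: ['bean', 'so'] (min_width=7, slack=5)
Line 10: ['progress'] (min_width=8, slack=4)
Total lines: 10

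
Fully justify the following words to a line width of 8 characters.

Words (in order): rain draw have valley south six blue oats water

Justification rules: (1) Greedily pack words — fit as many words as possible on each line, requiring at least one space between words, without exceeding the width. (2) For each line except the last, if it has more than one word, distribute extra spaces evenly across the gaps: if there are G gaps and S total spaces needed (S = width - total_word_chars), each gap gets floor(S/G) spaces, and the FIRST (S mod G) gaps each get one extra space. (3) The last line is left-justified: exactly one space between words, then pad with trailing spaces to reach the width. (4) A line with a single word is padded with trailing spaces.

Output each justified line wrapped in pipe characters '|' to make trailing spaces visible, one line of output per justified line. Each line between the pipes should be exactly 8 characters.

Line 1: ['rain'] (min_width=4, slack=4)
Line 2: ['draw'] (min_width=4, slack=4)
Line 3: ['have'] (min_width=4, slack=4)
Line 4: ['valley'] (min_width=6, slack=2)
Line 5: ['south'] (min_width=5, slack=3)
Line 6: ['six', 'blue'] (min_width=8, slack=0)
Line 7: ['oats'] (min_width=4, slack=4)
Line 8: ['water'] (min_width=5, slack=3)

Answer: |rain    |
|draw    |
|have    |
|valley  |
|south   |
|six blue|
|oats    |
|water   |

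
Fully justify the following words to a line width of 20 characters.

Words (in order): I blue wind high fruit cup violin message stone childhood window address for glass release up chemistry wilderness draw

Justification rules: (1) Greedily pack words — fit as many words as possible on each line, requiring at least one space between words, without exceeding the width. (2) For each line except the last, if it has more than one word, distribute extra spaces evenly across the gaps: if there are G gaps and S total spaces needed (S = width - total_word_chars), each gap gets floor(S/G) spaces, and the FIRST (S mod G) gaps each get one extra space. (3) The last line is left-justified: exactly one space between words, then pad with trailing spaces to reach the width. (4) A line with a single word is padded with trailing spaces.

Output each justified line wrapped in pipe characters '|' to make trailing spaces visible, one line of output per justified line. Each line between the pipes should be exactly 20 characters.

Line 1: ['I', 'blue', 'wind', 'high'] (min_width=16, slack=4)
Line 2: ['fruit', 'cup', 'violin'] (min_width=16, slack=4)
Line 3: ['message', 'stone'] (min_width=13, slack=7)
Line 4: ['childhood', 'window'] (min_width=16, slack=4)
Line 5: ['address', 'for', 'glass'] (min_width=17, slack=3)
Line 6: ['release', 'up', 'chemistry'] (min_width=20, slack=0)
Line 7: ['wilderness', 'draw'] (min_width=15, slack=5)

Answer: |I   blue  wind  high|
|fruit   cup   violin|
|message        stone|
|childhood     window|
|address   for  glass|
|release up chemistry|
|wilderness draw     |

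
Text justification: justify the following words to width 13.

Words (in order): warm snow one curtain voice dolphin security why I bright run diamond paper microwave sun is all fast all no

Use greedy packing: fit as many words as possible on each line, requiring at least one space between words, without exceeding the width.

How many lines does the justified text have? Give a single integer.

Answer: 9

Derivation:
Line 1: ['warm', 'snow', 'one'] (min_width=13, slack=0)
Line 2: ['curtain', 'voice'] (min_width=13, slack=0)
Line 3: ['dolphin'] (min_width=7, slack=6)
Line 4: ['security', 'why'] (min_width=12, slack=1)
Line 5: ['I', 'bright', 'run'] (min_width=12, slack=1)
Line 6: ['diamond', 'paper'] (min_width=13, slack=0)
Line 7: ['microwave', 'sun'] (min_width=13, slack=0)
Line 8: ['is', 'all', 'fast'] (min_width=11, slack=2)
Line 9: ['all', 'no'] (min_width=6, slack=7)
Total lines: 9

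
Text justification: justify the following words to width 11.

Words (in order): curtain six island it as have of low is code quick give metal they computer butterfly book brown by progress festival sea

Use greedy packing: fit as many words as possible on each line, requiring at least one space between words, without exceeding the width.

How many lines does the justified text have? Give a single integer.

Line 1: ['curtain', 'six'] (min_width=11, slack=0)
Line 2: ['island', 'it'] (min_width=9, slack=2)
Line 3: ['as', 'have', 'of'] (min_width=10, slack=1)
Line 4: ['low', 'is', 'code'] (min_width=11, slack=0)
Line 5: ['quick', 'give'] (min_width=10, slack=1)
Line 6: ['metal', 'they'] (min_width=10, slack=1)
Line 7: ['computer'] (min_width=8, slack=3)
Line 8: ['butterfly'] (min_width=9, slack=2)
Line 9: ['book', 'brown'] (min_width=10, slack=1)
Line 10: ['by', 'progress'] (min_width=11, slack=0)
Line 11: ['festival'] (min_width=8, slack=3)
Line 12: ['sea'] (min_width=3, slack=8)
Total lines: 12

Answer: 12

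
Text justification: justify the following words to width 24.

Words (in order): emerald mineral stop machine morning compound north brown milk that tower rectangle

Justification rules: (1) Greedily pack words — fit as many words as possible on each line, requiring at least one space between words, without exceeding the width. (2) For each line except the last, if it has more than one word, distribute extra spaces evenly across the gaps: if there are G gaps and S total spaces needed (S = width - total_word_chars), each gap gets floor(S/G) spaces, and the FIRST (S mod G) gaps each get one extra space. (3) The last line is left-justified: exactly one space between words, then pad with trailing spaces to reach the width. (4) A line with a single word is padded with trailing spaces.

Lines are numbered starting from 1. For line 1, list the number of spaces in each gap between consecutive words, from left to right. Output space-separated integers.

Line 1: ['emerald', 'mineral', 'stop'] (min_width=20, slack=4)
Line 2: ['machine', 'morning', 'compound'] (min_width=24, slack=0)
Line 3: ['north', 'brown', 'milk', 'that'] (min_width=21, slack=3)
Line 4: ['tower', 'rectangle'] (min_width=15, slack=9)

Answer: 3 3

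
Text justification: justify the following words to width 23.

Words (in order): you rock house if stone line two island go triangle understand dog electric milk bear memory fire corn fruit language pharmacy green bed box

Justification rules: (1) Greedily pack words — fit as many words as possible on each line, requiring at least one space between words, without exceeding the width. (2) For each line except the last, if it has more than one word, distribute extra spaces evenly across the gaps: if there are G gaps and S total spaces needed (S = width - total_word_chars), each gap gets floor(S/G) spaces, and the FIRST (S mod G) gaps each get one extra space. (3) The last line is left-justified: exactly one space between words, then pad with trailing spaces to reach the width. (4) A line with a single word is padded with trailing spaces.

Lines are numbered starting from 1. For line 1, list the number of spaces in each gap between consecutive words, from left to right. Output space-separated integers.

Answer: 1 1 1 1

Derivation:
Line 1: ['you', 'rock', 'house', 'if', 'stone'] (min_width=23, slack=0)
Line 2: ['line', 'two', 'island', 'go'] (min_width=18, slack=5)
Line 3: ['triangle', 'understand', 'dog'] (min_width=23, slack=0)
Line 4: ['electric', 'milk', 'bear'] (min_width=18, slack=5)
Line 5: ['memory', 'fire', 'corn', 'fruit'] (min_width=22, slack=1)
Line 6: ['language', 'pharmacy', 'green'] (min_width=23, slack=0)
Line 7: ['bed', 'box'] (min_width=7, slack=16)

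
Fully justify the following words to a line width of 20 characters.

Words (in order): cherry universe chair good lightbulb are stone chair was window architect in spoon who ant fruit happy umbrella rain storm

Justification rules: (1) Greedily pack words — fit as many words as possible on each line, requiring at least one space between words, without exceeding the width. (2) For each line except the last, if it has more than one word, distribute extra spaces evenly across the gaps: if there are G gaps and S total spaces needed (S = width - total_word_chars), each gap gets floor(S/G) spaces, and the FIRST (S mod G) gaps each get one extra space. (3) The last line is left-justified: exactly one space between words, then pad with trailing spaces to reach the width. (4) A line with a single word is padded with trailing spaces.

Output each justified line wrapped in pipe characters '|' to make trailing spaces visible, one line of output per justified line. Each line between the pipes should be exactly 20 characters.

Line 1: ['cherry', 'universe'] (min_width=15, slack=5)
Line 2: ['chair', 'good', 'lightbulb'] (min_width=20, slack=0)
Line 3: ['are', 'stone', 'chair', 'was'] (min_width=19, slack=1)
Line 4: ['window', 'architect', 'in'] (min_width=19, slack=1)
Line 5: ['spoon', 'who', 'ant', 'fruit'] (min_width=19, slack=1)
Line 6: ['happy', 'umbrella', 'rain'] (min_width=19, slack=1)
Line 7: ['storm'] (min_width=5, slack=15)

Answer: |cherry      universe|
|chair good lightbulb|
|are  stone chair was|
|window  architect in|
|spoon  who ant fruit|
|happy  umbrella rain|
|storm               |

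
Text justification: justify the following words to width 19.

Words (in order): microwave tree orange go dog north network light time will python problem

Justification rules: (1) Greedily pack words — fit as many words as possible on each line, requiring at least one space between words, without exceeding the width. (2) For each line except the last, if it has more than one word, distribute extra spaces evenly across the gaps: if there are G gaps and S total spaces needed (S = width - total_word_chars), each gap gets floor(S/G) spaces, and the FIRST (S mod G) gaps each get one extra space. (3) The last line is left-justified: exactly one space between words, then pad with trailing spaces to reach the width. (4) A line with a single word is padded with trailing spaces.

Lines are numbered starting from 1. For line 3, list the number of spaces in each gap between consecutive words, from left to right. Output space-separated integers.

Line 1: ['microwave', 'tree'] (min_width=14, slack=5)
Line 2: ['orange', 'go', 'dog', 'north'] (min_width=19, slack=0)
Line 3: ['network', 'light', 'time'] (min_width=18, slack=1)
Line 4: ['will', 'python', 'problem'] (min_width=19, slack=0)

Answer: 2 1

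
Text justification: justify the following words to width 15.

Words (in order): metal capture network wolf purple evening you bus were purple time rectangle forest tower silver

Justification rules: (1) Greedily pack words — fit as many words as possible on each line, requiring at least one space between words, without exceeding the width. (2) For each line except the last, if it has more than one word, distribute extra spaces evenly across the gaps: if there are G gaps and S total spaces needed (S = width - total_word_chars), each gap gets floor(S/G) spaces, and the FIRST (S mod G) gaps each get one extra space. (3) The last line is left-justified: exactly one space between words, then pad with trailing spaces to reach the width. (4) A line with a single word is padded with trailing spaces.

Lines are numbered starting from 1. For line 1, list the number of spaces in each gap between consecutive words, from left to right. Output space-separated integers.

Answer: 3

Derivation:
Line 1: ['metal', 'capture'] (min_width=13, slack=2)
Line 2: ['network', 'wolf'] (min_width=12, slack=3)
Line 3: ['purple', 'evening'] (min_width=14, slack=1)
Line 4: ['you', 'bus', 'were'] (min_width=12, slack=3)
Line 5: ['purple', 'time'] (min_width=11, slack=4)
Line 6: ['rectangle'] (min_width=9, slack=6)
Line 7: ['forest', 'tower'] (min_width=12, slack=3)
Line 8: ['silver'] (min_width=6, slack=9)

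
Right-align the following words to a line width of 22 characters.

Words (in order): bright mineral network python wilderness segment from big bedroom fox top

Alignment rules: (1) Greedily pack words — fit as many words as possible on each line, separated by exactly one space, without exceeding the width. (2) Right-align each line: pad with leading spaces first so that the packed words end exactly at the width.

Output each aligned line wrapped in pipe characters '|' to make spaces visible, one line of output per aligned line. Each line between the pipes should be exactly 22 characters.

Line 1: ['bright', 'mineral', 'network'] (min_width=22, slack=0)
Line 2: ['python', 'wilderness'] (min_width=17, slack=5)
Line 3: ['segment', 'from', 'big'] (min_width=16, slack=6)
Line 4: ['bedroom', 'fox', 'top'] (min_width=15, slack=7)

Answer: |bright mineral network|
|     python wilderness|
|      segment from big|
|       bedroom fox top|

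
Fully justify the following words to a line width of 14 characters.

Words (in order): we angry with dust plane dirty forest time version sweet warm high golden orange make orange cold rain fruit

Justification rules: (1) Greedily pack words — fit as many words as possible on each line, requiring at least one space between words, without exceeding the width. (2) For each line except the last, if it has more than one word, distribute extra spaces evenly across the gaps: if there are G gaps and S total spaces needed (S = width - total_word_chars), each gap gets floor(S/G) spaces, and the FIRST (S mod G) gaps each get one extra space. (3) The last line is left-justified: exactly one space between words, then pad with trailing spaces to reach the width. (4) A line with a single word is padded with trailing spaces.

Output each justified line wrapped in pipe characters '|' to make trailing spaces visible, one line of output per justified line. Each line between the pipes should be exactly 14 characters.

Answer: |we  angry with|
|dust     plane|
|dirty   forest|
|time   version|
|sweet     warm|
|high    golden|
|orange    make|
|orange    cold|
|rain fruit    |

Derivation:
Line 1: ['we', 'angry', 'with'] (min_width=13, slack=1)
Line 2: ['dust', 'plane'] (min_width=10, slack=4)
Line 3: ['dirty', 'forest'] (min_width=12, slack=2)
Line 4: ['time', 'version'] (min_width=12, slack=2)
Line 5: ['sweet', 'warm'] (min_width=10, slack=4)
Line 6: ['high', 'golden'] (min_width=11, slack=3)
Line 7: ['orange', 'make'] (min_width=11, slack=3)
Line 8: ['orange', 'cold'] (min_width=11, slack=3)
Line 9: ['rain', 'fruit'] (min_width=10, slack=4)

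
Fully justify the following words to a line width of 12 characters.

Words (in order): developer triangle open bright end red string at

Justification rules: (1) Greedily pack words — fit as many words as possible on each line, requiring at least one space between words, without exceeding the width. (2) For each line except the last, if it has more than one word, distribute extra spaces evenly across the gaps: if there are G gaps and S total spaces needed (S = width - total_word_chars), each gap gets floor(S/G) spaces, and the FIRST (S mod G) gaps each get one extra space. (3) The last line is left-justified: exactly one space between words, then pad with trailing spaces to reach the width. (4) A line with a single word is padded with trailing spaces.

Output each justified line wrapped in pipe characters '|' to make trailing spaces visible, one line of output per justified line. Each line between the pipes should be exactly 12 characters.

Line 1: ['developer'] (min_width=9, slack=3)
Line 2: ['triangle'] (min_width=8, slack=4)
Line 3: ['open', 'bright'] (min_width=11, slack=1)
Line 4: ['end', 'red'] (min_width=7, slack=5)
Line 5: ['string', 'at'] (min_width=9, slack=3)

Answer: |developer   |
|triangle    |
|open  bright|
|end      red|
|string at   |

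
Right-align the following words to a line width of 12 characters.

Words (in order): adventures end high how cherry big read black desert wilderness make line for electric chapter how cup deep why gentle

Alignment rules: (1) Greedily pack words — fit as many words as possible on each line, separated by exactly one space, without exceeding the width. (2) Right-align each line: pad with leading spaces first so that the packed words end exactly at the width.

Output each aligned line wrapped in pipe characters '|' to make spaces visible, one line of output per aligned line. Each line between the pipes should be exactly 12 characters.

Answer: |  adventures|
|end high how|
|  cherry big|
|  read black|
|      desert|
|  wilderness|
|   make line|
|for electric|
| chapter how|
|cup deep why|
|      gentle|

Derivation:
Line 1: ['adventures'] (min_width=10, slack=2)
Line 2: ['end', 'high', 'how'] (min_width=12, slack=0)
Line 3: ['cherry', 'big'] (min_width=10, slack=2)
Line 4: ['read', 'black'] (min_width=10, slack=2)
Line 5: ['desert'] (min_width=6, slack=6)
Line 6: ['wilderness'] (min_width=10, slack=2)
Line 7: ['make', 'line'] (min_width=9, slack=3)
Line 8: ['for', 'electric'] (min_width=12, slack=0)
Line 9: ['chapter', 'how'] (min_width=11, slack=1)
Line 10: ['cup', 'deep', 'why'] (min_width=12, slack=0)
Line 11: ['gentle'] (min_width=6, slack=6)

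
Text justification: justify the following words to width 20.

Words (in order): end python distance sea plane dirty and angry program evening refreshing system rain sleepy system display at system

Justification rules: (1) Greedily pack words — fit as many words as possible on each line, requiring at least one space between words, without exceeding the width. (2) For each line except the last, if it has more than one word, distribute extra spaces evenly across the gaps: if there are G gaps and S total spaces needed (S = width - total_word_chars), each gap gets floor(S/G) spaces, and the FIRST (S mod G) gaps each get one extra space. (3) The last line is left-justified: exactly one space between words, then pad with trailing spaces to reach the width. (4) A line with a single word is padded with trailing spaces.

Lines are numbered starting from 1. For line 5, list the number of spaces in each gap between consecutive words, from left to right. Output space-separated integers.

Answer: 2 2

Derivation:
Line 1: ['end', 'python', 'distance'] (min_width=19, slack=1)
Line 2: ['sea', 'plane', 'dirty', 'and'] (min_width=19, slack=1)
Line 3: ['angry', 'program'] (min_width=13, slack=7)
Line 4: ['evening', 'refreshing'] (min_width=18, slack=2)
Line 5: ['system', 'rain', 'sleepy'] (min_width=18, slack=2)
Line 6: ['system', 'display', 'at'] (min_width=17, slack=3)
Line 7: ['system'] (min_width=6, slack=14)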